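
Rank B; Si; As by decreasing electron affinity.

B is in period 2, group 13; Si is in period 3, group 14; As is in period 4, group 15.
Atoms with high Z_eff and room in the valence shell (especially the halogens) have the most exothermic electron affinities.
These sit on a diagonal, where the across-period and down-group effects partly cancel.
As > B: period and group pull opposite ways; the across-period shift dominates (78 vs 27 kJ/mol).
Si > As: period and group pull opposite ways; the down-group shift dominates (134 vs 78 kJ/mol).
Tabulated electron affinity (kJ/mol): B 27, Si 134, As 78.
So from highest to lowest: Si > As > B.

Si > As > B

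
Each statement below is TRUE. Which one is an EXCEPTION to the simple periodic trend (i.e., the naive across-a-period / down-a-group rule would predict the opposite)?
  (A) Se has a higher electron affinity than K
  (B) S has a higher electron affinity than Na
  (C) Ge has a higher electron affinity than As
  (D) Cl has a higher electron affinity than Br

(C)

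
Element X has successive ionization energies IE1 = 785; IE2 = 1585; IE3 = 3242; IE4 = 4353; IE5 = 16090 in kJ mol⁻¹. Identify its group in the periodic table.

Group 14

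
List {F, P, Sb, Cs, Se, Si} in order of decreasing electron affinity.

F, Se, Si, Sb, P, Cs

Adding an electron releases more energy for atoms nearer the top right (short of the noble gases).
These span different periods and groups, so the two trends combine.
P > Cs: relative to Cs, both the across-period and down-group shifts push P's electron affinity up.
Sb > P: this pair runs against the simple trend — see the exception note.
Si > Sb: the two effects oppose for this pair; the down-group effect wins (134 vs 103 kJ/mol).
Se > Si: period and group pull opposite ways; the across-period shift dominates (195 vs 134 kJ/mol).
F > Se: relative to Se, both the across-period and down-group shifts push F's electron affinity up.
Note the exception: Sb has a higher electron affinity than P, contrary to the simple trend — both are half-filled np³, but the pairing/repulsion penalty for the added electron shrinks as the p orbitals become larger and more diffuse down the group, and for Sb that outweighs the weaker nuclear attraction.
Note the exception: Si has a higher electron affinity than P, contrary to the simple trend — adding an electron to P's half-filled 3p³ is unfavourable, so Si (3p²) has the more exothermic EA.
Tabulated electron affinity (kJ/mol): F 328, Si 134, P 72, Se 195, Sb 103, Cs 46.
So from highest to lowest: F > Se > Si > Sb > P > Cs.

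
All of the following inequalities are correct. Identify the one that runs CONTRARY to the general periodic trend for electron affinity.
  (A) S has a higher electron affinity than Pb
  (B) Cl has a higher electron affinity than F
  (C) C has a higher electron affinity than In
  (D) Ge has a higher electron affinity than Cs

(B)

The general trend: electron affinity increases across a period and decreases down a group.
(A) S (period 3, group 16) vs Pb (period 6, group 14): the stated order agrees with the simple trend.
(B) Cl (period 3, group 17) vs F (period 2, group 17): the stated order contradicts the simple trend.
(C) C (period 2, group 14) vs In (period 5, group 13): the stated order agrees with the simple trend.
(D) Ge (period 4, group 14) vs Cs (period 6, group 1): the stated order agrees with the simple trend.
The exception is (B): F's small 2p subshell makes the incoming electron feel strong e⁻–e⁻ repulsion, so Cl actually releases more energy on gaining an electron.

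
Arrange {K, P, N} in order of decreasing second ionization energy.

K, N, P

After 1 electron has been removed, what remains? K⁺ is the bare [Ar] core; P⁺ still has 4 valence electrons; N⁺ still has 4 valence electrons.
Pulling an electron out of a noble-gas core costs far more than removing a remaining valence electron, so K sits at the high end of IE_2.
Valence configurations: P⁺ [Ne]3s²3p², N⁺ [He]2s²2p².
Tabulated IE_2 (kJ/mol): K 3052, P 1907, N 2856.
Hence IE_2: P < N < K.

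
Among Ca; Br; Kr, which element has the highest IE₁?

Kr

Ca is in period 4, group 2; Br is in period 4, group 17; Kr is in period 4, group 18.
First ionization energy rises across a period (greater Z_eff holds electrons more tightly) and falls down a group (valence electrons are farther from the nucleus).
All lie in period 4, so first ionization energy increases left to right.
The highest IE₁ among these belongs to Kr.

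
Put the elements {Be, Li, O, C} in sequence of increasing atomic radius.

O < C < Be < Li

Li is in period 2, group 1; Be is in period 2, group 2; C is in period 2, group 14; O is in period 2, group 16.
Moving right in a period, electrons are added to the same shell under a stronger nuclear pull, so atoms get smaller; moving down, a new shell is opened and atoms get larger.
All lie in period 2, so atomic radius increases right to left.
So from smallest to largest: O < C < Be < Li.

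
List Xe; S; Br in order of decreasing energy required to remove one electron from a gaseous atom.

Xe > Br > S

S is in period 3, group 16; Br is in period 4, group 17; Xe is in period 5, group 18.
First ionization energy rises across a period (greater Z_eff holds electrons more tightly) and falls down a group (valence electrons are farther from the nucleus).
These sit on a diagonal, where the across-period and down-group effects partly cancel.
Br > S: period and group pull opposite ways; the across-period shift dominates (1140 vs 1000 kJ/mol).
Xe > Br: period and group pull opposite ways; the across-period shift dominates (1170 vs 1140 kJ/mol).
Tabulated first ionization energy (kJ/mol): S 1000, Br 1140, Xe 1170.
So from highest to lowest: Xe > Br > S.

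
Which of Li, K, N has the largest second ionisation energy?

Li

After 1 electron has been removed, what remains? Li⁺ is the bare [He] core; K⁺ is the bare [Ar] core; N⁺ still has 4 valence electrons.
Breaking into a closed-shell core is much more expensive than removing a leftover valence electron — K and Li have the largest IE_2 here.
Approximate IE_2 values (kJ/mol): Li 7298, K 3052, N 2856.
So the second ionization energies run N < K < Li.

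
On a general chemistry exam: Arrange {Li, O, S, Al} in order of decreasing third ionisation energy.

Li > O > S > Al

IE_3 is the cost of taking one more electron from the +2 cation: Li²⁺ is already 1 electron into the core; O²⁺ still has 4 valence electrons; S²⁺ still has 4 valence electrons; Al²⁺ still has 1 valence electron.
Breaking into a closed-shell core is much more expensive than removing a leftover valence electron — Li has the largest IE_3 here.
Valence configurations: O²⁺ [He]2s²2p², S²⁺ [Ne]3s²3p², Al²⁺ [Ne]3s¹.
Approximate IE_3 values (kJ/mol): Li 11815, O 5300, S 3357, Al 2745.
Hence IE_3: Al < S < O < Li.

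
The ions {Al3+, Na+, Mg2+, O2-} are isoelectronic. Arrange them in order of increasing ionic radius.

Al3+ < Mg2+ < Na+ < O2-

All of these have 10 electrons, so size is governed by nuclear charge alone: the more protons, the stronger the pull on the same electron cloud, and the smaller the ion.
Nuclear charges: Al3+ (Z=13), Mg2+ (Z=12), Na+ (Z=11), O2- (Z=8).
Smallest to largest: Al3+ < Mg2+ < Na+ < O2-.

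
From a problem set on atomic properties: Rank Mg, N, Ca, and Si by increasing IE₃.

Si, N, Ca, Mg

The third ionization energy removes an electron from the +2 ion. For each element: Mg²⁺ is the bare [Ne] core; N²⁺ still has 3 valence electrons; Ca²⁺ is the bare [Ar] core; Si²⁺ still has 2 valence electrons.
Core electrons are held far more tightly than valence electrons, so Ca and Mg top the IE_3 order.
Valence configurations: N²⁺ [He]2s²2p¹, Si²⁺ [Ne]3s².
Approximate IE_3 values (kJ/mol): Mg 7733, N 4578, Ca 4912, Si 3232.
So the third ionization energies run Si < N < Ca < Mg.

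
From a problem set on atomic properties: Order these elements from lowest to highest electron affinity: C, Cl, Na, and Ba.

C is in period 2, group 14; Na is in period 3, group 1; Cl is in period 3, group 17; Ba is in period 6, group 2.
EA tends to increase across a period and decrease down a group, though the pattern is less regular than for IE or radius.
Here both period and group differ, so the two effects have to be weighed against each other.
Na > Ba: period and group pull opposite ways; the down-group shift dominates (53 vs 14 kJ/mol).
C > Na: both effects reinforce here, so C is clearly the higher of the two.
Cl > C: the two effects oppose for this pair; the across-period effect wins (349 vs 122 kJ/mol).
For reference (kJ/mol): C 122, Na 53, Cl 349, Ba 14.
So from lowest to highest: Ba < Na < C < Cl.

Ba < Na < C < Cl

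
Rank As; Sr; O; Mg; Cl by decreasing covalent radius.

Radius decreases left→right (rising Z_eff, same n) and increases top→bottom (higher n).
Neither a single period nor a single group — weigh both effects.
Cl > O: the two effects oppose for this pair; the down-group effect wins (99 vs 63 pm).
As > Cl: relative to Cl, both the across-period and down-group shifts push As's atomic radius up.
Mg > As: the two effects oppose for this pair; the across-period effect wins (139 vs 121 pm).
Sr > Mg: they share group 2; the group trend gives Sr the larger value.
For reference (pm): O 63, Mg 139, Cl 99, As 121, Sr 185.
So from largest to smallest: Sr > Mg > As > Cl > O.

Sr > Mg > As > Cl > O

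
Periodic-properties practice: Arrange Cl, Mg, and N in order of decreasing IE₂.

N > Cl > Mg

Consider each +1 ion: Cl⁺ still has 6 valence electrons; Mg⁺ still has 1 valence electron; N⁺ still has 4 valence electrons.
All are still removing valence electrons, so compare the +1 ions as you would atoms: IE_2 generally rises across a period (higher Z_eff) and falls down a group (larger shell), subject to the usual subshell exceptions.
Valence configurations: Cl⁺ [Ne]3s²3p⁴, Mg⁺ [Ne]3s¹, N⁺ [He]2s²2p².
Tabulated IE_2 (kJ/mol): Cl 2298, Mg 1451, N 2856.
Hence IE_2: Mg < Cl < N.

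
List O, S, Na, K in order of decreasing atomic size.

K, Na, S, O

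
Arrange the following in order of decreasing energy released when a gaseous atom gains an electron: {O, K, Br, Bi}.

Br > O > Bi > K

O is in period 2, group 16; K is in period 4, group 1; Br is in period 4, group 17; Bi is in period 6, group 15.
Adding an electron releases more energy for atoms nearer the top right (short of the noble gases).
These span different periods and groups, so the two trends combine.
Bi > K: period and group pull opposite ways; the across-period shift dominates (91 vs 48 kJ/mol).
O > Bi: relative to Bi, both the across-period and down-group shifts push O's electron affinity up.
Br > O: period and group pull opposite ways; the across-period shift dominates (325 vs 141 kJ/mol).
Approximate values (kJ/mol): O 141, K 48, Br 325, Bi 91.
So from highest to lowest: Br > O > Bi > K.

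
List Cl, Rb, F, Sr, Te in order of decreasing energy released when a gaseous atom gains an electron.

Cl > F > Te > Rb > Sr

F is in period 2, group 17; Cl is in period 3, group 17; Rb is in period 5, group 1; Sr is in period 5, group 2; Te is in period 5, group 16.
EA tends to increase across a period and decrease down a group, though the pattern is less regular than for IE or radius.
Neither a single period nor a single group — weigh both effects.
Rb > Sr: this pair runs against the simple trend — see the exception note.
Te > Rb: both are in period 5; the period trend gives Te the larger value.
F > Te: both effects reinforce here, so F is clearly the higher of the two.
Cl > F: this pair runs against the simple trend — see the exception note.
Note the exception: Rb has a higher electron affinity than Sr, contrary to the simple trend — adding an electron to Sr (ns²) has to open a new, higher-energy np subshell, which is unfavourable.
Note the exception: Cl has a higher electron affinity than F, contrary to the simple trend — F's small 2p subshell makes the incoming electron feel strong e⁻–e⁻ repulsion, so Cl actually releases more energy on gaining an electron.
Tabulated electron affinity (kJ/mol): F 328, Cl 349, Rb 47, Sr 5, Te 190.
So from highest to lowest: Cl > F > Te > Rb > Sr.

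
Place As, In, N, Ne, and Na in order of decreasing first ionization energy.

Across a period the outer electron is held more tightly (higher IE₁); down a group it sits in a higher shell, more shielded, and comes off more easily.
Here both period and group differ, so the two effects have to be weighed against each other.
In > Na: the two effects oppose for this pair; the across-period effect wins (558 vs 496 kJ/mol).
As > In: relative to In, both the across-period and down-group shifts push As's first ionization energy up.
N > As: they share group 15; the group trend gives N the larger value.
Ne > N: Ne lies to the right of N in period 2, so the across-period effect alone puts Ne higher.
Approximate values (kJ/mol): N 1402, Ne 2081, Na 496, As 947, In 558.
So from highest to lowest: Ne > N > As > In > Na.

Ne, N, As, In, Na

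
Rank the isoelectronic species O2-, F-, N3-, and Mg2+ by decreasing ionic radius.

All of these have 10 electrons, so size is governed by nuclear charge alone: the more protons, the stronger the pull on the same electron cloud, and the smaller the ion.
Nuclear charges: Mg2+ (Z=12), F- (Z=9), O2- (Z=8), N3- (Z=7).
Largest to smallest: N3- > O2- > F- > Mg2+.

N3-, O2-, F-, Mg2+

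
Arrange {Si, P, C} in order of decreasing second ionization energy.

The second ionization energy removes an electron from the +1 ion. For each element: Si⁺ still has 3 valence electrons; P⁺ still has 4 valence electrons; C⁺ still has 3 valence electrons.
All are still removing valence electrons, so compare the +1 ions as you would atoms: IE_2 generally rises across a period (higher Z_eff) and falls down a group (larger shell), subject to the usual subshell exceptions.
Valence configurations: Si⁺ [Ne]3s²3p¹, P⁺ [Ne]3s²3p², C⁺ [He]2s²2p¹.
The numbers (kJ/mol): Si 1577, P 1907, C 2353.
Overall IE_2 order: Si < P < C.

C, P, Si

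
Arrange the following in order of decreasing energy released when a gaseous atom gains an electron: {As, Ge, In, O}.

O > Ge > As > In

O is in period 2, group 16; Ge is in period 4, group 14; As is in period 4, group 15; In is in period 5, group 13.
Electron affinity generally becomes more exothermic across a period toward the halogens and less exothermic down a group.
These span different periods and groups, so the two trends combine.
As > In: both effects reinforce here, so As is clearly the higher of the two.
Ge > As: this pair runs against the simple trend — see the exception note.
O > Ge: relative to Ge, both the across-period and down-group shifts push O's electron affinity up.
Note the exception: Ge has a higher electron affinity than As, contrary to the simple trend — adding an electron to As's half-filled 4p³ is unfavourable, so Ge (4p²) has the more exothermic EA.
Tabulated electron affinity (kJ/mol): O 141, Ge 119, As 78, In 29.
So from highest to lowest: O > Ge > As > In.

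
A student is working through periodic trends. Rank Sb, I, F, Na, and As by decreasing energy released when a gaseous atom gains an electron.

F > I > Sb > As > Na

F is in period 2, group 17; Na is in period 3, group 1; As is in period 4, group 15; Sb is in period 5, group 15; I is in period 5, group 17.
EA tends to increase across a period and decrease down a group, though the pattern is less regular than for IE or radius.
Neither a single period nor a single group — weigh both effects.
As > Na: the two effects oppose for this pair; the across-period effect wins (78 vs 53 kJ/mol).
Sb > As: this pair runs against the simple trend — see the exception note.
I > Sb: I lies to the right of Sb in period 5, so the across-period effect alone puts I higher.
F > I: F sits above I in group 17, so the down-group effect alone puts F higher.
Note the exception: Sb has a higher electron affinity than As, contrary to the simple trend — both are half-filled np³, but the pairing/repulsion penalty for the added electron shrinks as the p orbitals become larger and more diffuse down the group, and for Sb that outweighs the weaker nuclear attraction.
Tabulated electron affinity (kJ/mol): F 328, Na 53, As 78, Sb 103, I 295.
So from highest to lowest: F > I > Sb > As > Na.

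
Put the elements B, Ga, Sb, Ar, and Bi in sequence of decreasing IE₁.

B is in period 2, group 13; Ar is in period 3, group 18; Ga is in period 4, group 13; Sb is in period 5, group 15; Bi is in period 6, group 15.
Across a period the outer electron is held more tightly (higher IE₁); down a group it sits in a higher shell, more shielded, and comes off more easily.
Here both period and group differ, so the two effects have to be weighed against each other.
Bi > Ga: period and group pull opposite ways; the across-period shift dominates (703 vs 579 kJ/mol).
B > Bi: period and group pull opposite ways; the down-group shift dominates (801 vs 703 kJ/mol).
Sb > B: period and group pull opposite ways; the across-period shift dominates (831 vs 801 kJ/mol).
Ar > Sb: relative to Sb, both the across-period and down-group shifts push Ar's first ionization energy up.
Tabulated first ionization energy (kJ/mol): B 801, Ar 1521, Ga 579, Sb 831, Bi 703.
So from highest to lowest: Ar > Sb > B > Bi > Ga.

Ar, Sb, B, Bi, Ga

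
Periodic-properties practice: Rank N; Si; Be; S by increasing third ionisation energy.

The third ionization energy removes an electron from the +2 ion. For each element: N²⁺ still has 3 valence electrons; Si²⁺ still has 2 valence electrons; Be²⁺ is the bare [He] core; S²⁺ still has 4 valence electrons.
Core electrons are held far more tightly than valence electrons, so Be tops the IE_3 order.
Valence configurations: N²⁺ [He]2s²2p¹, Si²⁺ [Ne]3s², S²⁺ [Ne]3s²3p².
The numbers (kJ/mol): N 4578, Si 3232, Be 14849, S 3357.
So the third ionization energies run Si < S < N < Be.

Si < S < N < Be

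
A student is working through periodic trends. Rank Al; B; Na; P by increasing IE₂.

The second ionization energy removes an electron from the +1 ion. For each element: Al⁺ still has 2 valence electrons; B⁺ still has 2 valence electrons; Na⁺ is the bare [Ne] core; P⁺ still has 4 valence electrons.
Breaking into a closed-shell core is much more expensive than removing a leftover valence electron — Na has the largest IE_2 here.
Valence configurations: Al⁺ [Ne]3s², B⁺ [He]2s², P⁺ [Ne]3s²3p².
Tabulated IE_2 (kJ/mol): Al 1817, B 2427, Na 4562, P 1907.
Hence IE_2: Al < P < B < Na.

Al < P < B < Na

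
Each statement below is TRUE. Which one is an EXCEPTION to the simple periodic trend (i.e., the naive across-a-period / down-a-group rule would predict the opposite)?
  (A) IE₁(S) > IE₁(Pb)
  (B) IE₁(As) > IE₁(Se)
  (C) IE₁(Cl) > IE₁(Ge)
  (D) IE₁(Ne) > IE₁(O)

(B)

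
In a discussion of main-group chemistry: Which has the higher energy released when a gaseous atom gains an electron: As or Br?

Br

As is in period 4, group 15; Br is in period 4, group 17.
Atoms with high Z_eff and room in the valence shell (especially the halogens) have the most exothermic electron affinities.
All lie in period 4, so electron affinity increases left to right.
So Br has the higher energy released when a gaseous atom gains an electron (Br > As).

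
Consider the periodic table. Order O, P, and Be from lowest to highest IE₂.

Be < P < O

The second ionization energy removes an electron from the +1 ion. For each element: O⁺ still has 5 valence electrons; P⁺ still has 4 valence electrons; Be⁺ still has 1 valence electron.
All are still removing valence electrons, so compare the +1 ions as you would atoms: IE_2 generally rises across a period (higher Z_eff) and falls down a group (larger shell), subject to the usual subshell exceptions.
Valence configurations: O⁺ [He]2s²2p³, P⁺ [Ne]3s²3p², Be⁺ [He]2s¹.
The numbers (kJ/mol): O 3388, P 1907, Be 1757.
Overall IE_2 order: Be < P < O.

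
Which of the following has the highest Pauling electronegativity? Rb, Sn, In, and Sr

Rb is in period 5, group 1; Sr is in period 5, group 2; In is in period 5, group 13; Sn is in period 5, group 14.
Smaller atoms with higher effective nuclear charge are more electronegative.
All lie in period 5, so electronegativity increases left to right.
The highest Pauling electronegativity among these belongs to Sn.

Sn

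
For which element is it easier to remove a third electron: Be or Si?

After 2 electrons have been removed, what remains? Be²⁺ is the bare [He] core; Si²⁺ still has 2 valence electrons.
Core electrons are held far more tightly than valence electrons, so Be tops the IE_3 order.
Tabulated IE_3 (kJ/mol): Be 14849, Si 3232.
Putting it together, IE_3: Si < Be.

Si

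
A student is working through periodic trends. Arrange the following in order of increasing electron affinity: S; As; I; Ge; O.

As < Ge < O < S < I

EA tends to increase across a period and decrease down a group, though the pattern is less regular than for IE or radius.
These span different periods and groups, so the two trends combine.
Ge > As: this pair runs against the simple trend — see the exception note.
O > Ge: relative to Ge, both the across-period and down-group shifts push O's electron affinity up.
S > O: this pair runs against the simple trend — see the exception note.
I > S: period and group pull opposite ways; the across-period shift dominates (295 vs 200 kJ/mol).
Note the exception: Ge has a higher electron affinity than As, contrary to the simple trend — adding an electron to As's half-filled 4p³ is unfavourable, so Ge (4p²) has the more exothermic EA.
Note the exception: S has a higher electron affinity than O, contrary to the simple trend — the compact 2p subshell of O repels the added electron more than S's larger 3p does.
Approximate values (kJ/mol): O 141, S 200, Ge 119, As 78, I 295.
So from lowest to highest: As < Ge < O < S < I.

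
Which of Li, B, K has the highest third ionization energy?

Li

The third ionization energy removes an electron from the +2 ion. For each element: Li²⁺ is already 1 electron into the core; B²⁺ still has 1 valence electron; K²⁺ is already 1 electron into the core.
Breaking into a closed-shell core is much more expensive than removing a leftover valence electron — K and Li have the largest IE_3 here.
Approximate IE_3 values (kJ/mol): Li 11815, B 3660, K 4420.
Overall IE_3 order: B < K < Li.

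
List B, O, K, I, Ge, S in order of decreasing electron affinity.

I, S, O, Ge, K, B

B is in period 2, group 13; O is in period 2, group 16; S is in period 3, group 16; K is in period 4, group 1; Ge is in period 4, group 14; I is in period 5, group 17.
Adding an electron releases more energy for atoms nearer the top right (short of the noble gases).
Here both period and group differ, so the two effects have to be weighed against each other.
K > B: this pair runs against the simple trend — see the exception note.
Ge > K: both are in period 4; the period trend gives Ge the larger value.
O > Ge: relative to Ge, both the across-period and down-group shifts push O's electron affinity up.
S > O: this pair runs against the simple trend — see the exception note.
I > S: period and group pull opposite ways; the across-period shift dominates (295 vs 200 kJ/mol).
Note the exception: K has a higher electron affinity than B, contrary to the simple trend — B's ns²np¹ configuration gives only a small electron affinity — the sparsely filled np subshell binds an added electron weakly.
Note the exception: S has a higher electron affinity than O, contrary to the simple trend — the compact 2p subshell of O repels the added electron more than S's larger 3p does.
For reference (kJ/mol): B 27, O 141, S 200, K 48, Ge 119, I 295.
So from highest to lowest: I > S > O > Ge > K > B.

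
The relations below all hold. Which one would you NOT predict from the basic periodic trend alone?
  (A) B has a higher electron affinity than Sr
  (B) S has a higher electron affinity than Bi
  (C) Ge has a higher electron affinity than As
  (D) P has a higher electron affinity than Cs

(C)

The general trend: electron affinity increases across a period and decreases down a group.
(A) B (period 2, group 13) vs Sr (period 5, group 2): the stated order agrees with the simple trend.
(B) S (period 3, group 16) vs Bi (period 6, group 15): the stated order agrees with the simple trend.
(C) Ge (period 4, group 14) vs As (period 4, group 15): the stated order contradicts the simple trend.
(D) P (period 3, group 15) vs Cs (period 6, group 1): the stated order agrees with the simple trend.
The exception is (C): adding an electron to As's half-filled 4p³ is unfavourable, so Ge (4p²) has the more exothermic EA.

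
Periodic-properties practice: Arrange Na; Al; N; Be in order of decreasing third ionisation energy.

Consider each +2 ion: Na²⁺ is already 1 electron into the core; Al²⁺ still has 1 valence electron; N²⁺ still has 3 valence electrons; Be²⁺ is the bare [He] core.
Breaking into a closed-shell core is much more expensive than removing a leftover valence electron — Na and Be have the largest IE_3 here.
Valence configurations: Al²⁺ [Ne]3s¹, N²⁺ [He]2s²2p¹.
Approximate IE_3 values (kJ/mol): Na 6910, Al 2745, N 4578, Be 14849.
Putting it together, IE_3: Al < N < Na < Be.

Be > Na > N > Al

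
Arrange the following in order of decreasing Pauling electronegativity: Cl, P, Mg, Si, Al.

Cl > P > Si > Al > Mg

Mg is in period 3, group 2; Al is in period 3, group 13; Si is in period 3, group 14; P is in period 3, group 15; Cl is in period 3, group 17.
Electronegativity increases across a period and decreases down a group, tracking effective nuclear charge and atomic size.
All lie in period 3, so electronegativity increases left to right.
So from highest to lowest: Cl > P > Si > Al > Mg.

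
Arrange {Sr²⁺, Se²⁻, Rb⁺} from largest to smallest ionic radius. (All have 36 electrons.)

All of these have 36 electrons, so size is governed by nuclear charge alone: the more protons, the stronger the pull on the same electron cloud, and the smaller the ion.
Nuclear charges: Sr²⁺ (Z=38), Rb⁺ (Z=37), Se²⁻ (Z=34).
Largest to smallest: Se²⁻ > Rb⁺ > Sr²⁺.

Se²⁻ > Rb⁺ > Sr²⁺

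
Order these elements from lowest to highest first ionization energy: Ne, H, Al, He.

Al < H < Ne < He

H is in period 1, group 1; He is in period 1, group 18; Ne is in period 2, group 18; Al is in period 3, group 13.
Removing the outermost electron gets harder across a period and easier down a group.
Here both period and group differ, so the two effects have to be weighed against each other.
H > Al: the two effects oppose for this pair; the down-group effect wins (1312 vs 578 kJ/mol).
Ne > H: the two effects oppose for this pair; the across-period effect wins (2081 vs 1312 kJ/mol).
He > Ne: He sits above Ne in group 18, so the down-group effect alone puts He higher.
Approximate values (kJ/mol): H 1312, He 2372, Ne 2081, Al 578.
So from lowest to highest: Al < H < Ne < He.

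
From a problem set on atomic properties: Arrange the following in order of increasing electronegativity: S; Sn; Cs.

Cs < Sn < S

S is in period 3, group 16; Sn is in period 5, group 14; Cs is in period 6, group 1.
Smaller atoms with higher effective nuclear charge are more electronegative.
Here both period and group differ, so the two effects have to be weighed against each other.
Sn > Cs: relative to Cs, both the across-period and down-group shifts push Sn's electronegativity up.
S > Sn: relative to Sn, both the across-period and down-group shifts push S's electronegativity up.
Tabulated electronegativity (Pauling): S 2.58, Sn 1.96, Cs 0.79.
So from lowest to highest: Cs < Sn < S.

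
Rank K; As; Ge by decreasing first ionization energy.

K is in period 4, group 1; Ge is in period 4, group 14; As is in period 4, group 15.
IE₁ increases left→right with effective nuclear charge and decreases top→bottom as the valence shell moves farther out.
All lie in period 4, so first ionization energy increases left to right.
So from highest to lowest: As > Ge > K.

As > Ge > K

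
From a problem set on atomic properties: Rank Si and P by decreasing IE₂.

The second ionization energy removes an electron from the +1 ion. For each element: Si⁺ still has 3 valence electrons; P⁺ still has 4 valence electrons.
All are still removing valence electrons, so compare the +1 ions as you would atoms: IE_2 generally rises across a period (higher Z_eff) and falls down a group (larger shell), subject to the usual subshell exceptions.
Valence configurations: Si⁺ [Ne]3s²3p¹, P⁺ [Ne]3s²3p².
Tabulated IE_2 (kJ/mol): Si 1577, P 1907.
Overall IE_2 order: Si < P.

P > Si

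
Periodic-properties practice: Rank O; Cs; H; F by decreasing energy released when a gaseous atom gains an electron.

Atoms with high Z_eff and room in the valence shell (especially the halogens) have the most exothermic electron affinities.
These span different periods and groups, so the two trends combine.
H > Cs: H sits above Cs in group 1, so the down-group effect alone puts H higher.
O > H: the two effects oppose for this pair; the across-period effect wins (141 vs 73 kJ/mol).
F > O: both are in period 2; the period trend gives F the larger value.
For reference (kJ/mol): H 73, O 141, F 328, Cs 46.
So from highest to lowest: F > O > H > Cs.

F > O > H > Cs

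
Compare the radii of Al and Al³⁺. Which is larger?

Forming Al³⁺ removes 3 electrons from Al. Fewer electrons for the same nuclear charge means less shielding and a higher Z_eff on the remaining electrons, and for main-group metals the entire outer shell is lost.
A cation is smaller than its parent atom: Al³⁺ < Al.

Al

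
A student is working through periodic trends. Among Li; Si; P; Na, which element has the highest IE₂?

Li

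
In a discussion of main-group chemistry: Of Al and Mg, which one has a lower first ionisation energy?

Mg is in period 3, group 2; Al is in period 3, group 13.
Across a period the outer electron is held more tightly (higher IE₁); down a group it sits in a higher shell, more shielded, and comes off more easily.
All lie in period 3; the across-period trend (first ionization energy increases left to right) applies, with the exception below.
Note the exception: Mg has a higher first ionization energy than Al, contrary to the simple trend — Al's single 3p electron is easier to remove than one from Mg's filled 3s².
Approximate values (kJ/mol): Mg 738, Al 578.
So Al has the lower first ionisation energy (Al < Mg).

Al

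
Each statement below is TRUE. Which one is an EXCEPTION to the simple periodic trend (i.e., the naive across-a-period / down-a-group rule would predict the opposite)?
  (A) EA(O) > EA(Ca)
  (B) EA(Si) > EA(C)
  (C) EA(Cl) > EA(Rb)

(B)

The general trend: electron affinity increases across a period and decreases down a group.
(A) O (period 2, group 16) vs Ca (period 4, group 2): the stated order agrees with the simple trend.
(B) Si (period 3, group 14) vs C (period 2, group 14): the stated order contradicts the simple trend.
(C) Cl (period 3, group 17) vs Rb (period 5, group 1): the stated order agrees with the simple trend.
The exception is (B): Si's larger, more diffuse 3p orbitals accept an added electron slightly more readily than C's compact 2p.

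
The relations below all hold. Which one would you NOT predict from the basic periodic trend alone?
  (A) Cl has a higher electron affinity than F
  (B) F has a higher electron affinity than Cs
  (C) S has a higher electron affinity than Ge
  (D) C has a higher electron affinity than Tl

(A)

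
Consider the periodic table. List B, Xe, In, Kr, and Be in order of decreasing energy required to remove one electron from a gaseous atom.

Be is in period 2, group 2; B is in period 2, group 13; Kr is in period 4, group 18; In is in period 5, group 13; Xe is in period 5, group 18.
First ionization energy rises across a period (greater Z_eff holds electrons more tightly) and falls down a group (valence electrons are farther from the nucleus).
Neither a single period nor a single group — weigh both effects.
B > In: they share group 13; the group trend gives B the larger value.
Be > B: this pair runs against the simple trend — see the exception note.
Xe > Be: period and group pull opposite ways; the across-period shift dominates (1170 vs 900 kJ/mol).
Kr > Xe: Kr sits above Xe in group 18, so the down-group effect alone puts Kr higher.
Note the exception: Be has a higher first ionization energy than B, contrary to the simple trend — removing B's lone 2p electron is easier than breaking Be's filled 2s².
Approximate values (kJ/mol): Be 900, B 801, Kr 1351, In 558, Xe 1170.
So from highest to lowest: Kr > Xe > Be > B > In.

Kr > Xe > Be > B > In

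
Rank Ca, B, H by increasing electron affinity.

H is in period 1, group 1; B is in period 2, group 13; Ca is in period 4, group 2.
Adding an electron releases more energy for atoms nearer the top right (short of the noble gases).
Here both period and group differ, so the two effects have to be weighed against each other.
B > Ca: both effects reinforce here, so B is clearly the higher of the two.
H > B: the two effects oppose for this pair; the down-group effect wins (73 vs 27 kJ/mol).
Tabulated electron affinity (kJ/mol): H 73, B 27, Ca 2.
So from lowest to highest: Ca < B < H.

Ca, B, H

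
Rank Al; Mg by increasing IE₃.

Al < Mg

IE_3 is the cost of taking one more electron from the +2 cation: Al²⁺ still has 1 valence electron; Mg²⁺ is the bare [Ne] core.
Core electrons are held far more tightly than valence electrons, so Mg tops the IE_3 order.
Tabulated IE_3 (kJ/mol): Al 2745, Mg 7733.
Putting it together, IE_3: Al < Mg.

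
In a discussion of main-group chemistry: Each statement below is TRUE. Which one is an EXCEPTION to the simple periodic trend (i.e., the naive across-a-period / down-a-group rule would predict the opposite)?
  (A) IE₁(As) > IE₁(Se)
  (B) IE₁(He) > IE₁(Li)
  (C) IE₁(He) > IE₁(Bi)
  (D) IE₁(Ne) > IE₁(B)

(A)

The general trend: IE₁ increases across a period and decreases down a group.
(A) As (period 4, group 15) vs Se (period 4, group 16): the stated order contradicts the simple trend.
(B) He (period 1, group 18) vs Li (period 2, group 1): the stated order agrees with the simple trend.
(C) He (period 1, group 18) vs Bi (period 6, group 15): the stated order agrees with the simple trend.
(D) Ne (period 2, group 18) vs B (period 2, group 13): the stated order agrees with the simple trend.
The exception is (A): Se (4p⁴) ionizes more easily than half-filled As (4p³).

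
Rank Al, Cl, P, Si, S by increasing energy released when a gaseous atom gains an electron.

Al < P < Si < S < Cl

Electron affinity generally becomes more exothermic across a period toward the halogens and less exothermic down a group.
All lie in period 3; the across-period trend (electron affinity increases left to right) applies, with the exception below.
Note the exception: Si has a higher electron affinity than P, contrary to the simple trend — adding an electron to P's half-filled 3p³ is unfavourable, so Si (3p²) has the more exothermic EA.
Tabulated electron affinity (kJ/mol): Al 42, Si 134, P 72, S 200, Cl 349.
So from lowest to highest: Al < P < Si < S < Cl.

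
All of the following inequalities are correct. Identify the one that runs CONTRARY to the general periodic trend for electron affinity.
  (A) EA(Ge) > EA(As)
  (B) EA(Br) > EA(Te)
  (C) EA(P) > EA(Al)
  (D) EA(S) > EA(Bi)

The general trend: electron affinity increases across a period and decreases down a group.
(A) Ge (period 4, group 14) vs As (period 4, group 15): the stated order contradicts the simple trend.
(B) Br (period 4, group 17) vs Te (period 5, group 16): the stated order agrees with the simple trend.
(C) P (period 3, group 15) vs Al (period 3, group 13): the stated order agrees with the simple trend.
(D) S (period 3, group 16) vs Bi (period 6, group 15): the stated order agrees with the simple trend.
The exception is (A): adding an electron to As's half-filled 4p³ is unfavourable, so Ge (4p²) has the more exothermic EA.

(A)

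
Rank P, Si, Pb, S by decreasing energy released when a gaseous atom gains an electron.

S > Si > P > Pb

Adding an electron releases more energy for atoms nearer the top right (short of the noble gases).
Here both period and group differ, so the two effects have to be weighed against each other.
P > Pb: both effects reinforce here, so P is clearly the higher of the two.
Si > P: this pair runs against the simple trend — see the exception note.
S > Si: S lies to the right of Si in period 3, so the across-period effect alone puts S higher.
Note the exception: Si has a higher electron affinity than P, contrary to the simple trend — adding an electron to P's half-filled 3p³ is unfavourable, so Si (3p²) has the more exothermic EA.
Approximate values (kJ/mol): Si 134, P 72, S 200, Pb 35.
So from highest to lowest: S > Si > P > Pb.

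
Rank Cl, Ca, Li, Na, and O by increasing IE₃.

Cl < Ca < O < Na < Li

The third ionization energy removes an electron from the +2 ion. For each element: Cl²⁺ still has 5 valence electrons; Ca²⁺ is the bare [Ar] core; Li²⁺ is already 1 electron into the core; Na²⁺ is already 1 electron into the core; O²⁺ still has 4 valence electrons.
Usually core removal costs more than valence removal, but here the competition is close: a tightly held n=2 valence electron can cost more to remove than an n=3 core electron, so the actual values have to decide it.
Valence configurations: Cl²⁺ [Ne]3s²3p³, O²⁺ [He]2s²2p².
Tabulated IE_3 (kJ/mol): Cl 3822, Ca 4912, Li 11815, Na 6910, O 5300.
Putting it together, IE_3: Cl < Ca < O < Na < Li.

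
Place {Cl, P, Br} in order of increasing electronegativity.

P < Br < Cl

P is in period 3, group 15; Cl is in period 3, group 17; Br is in period 4, group 17.
Electronegativity increases across a period and decreases down a group, tracking effective nuclear charge and atomic size.
Here both period and group differ, so the two effects have to be weighed against each other.
Br > P: the two effects oppose for this pair; the across-period effect wins (2.96 vs 2.19).
Cl > Br: they share group 17; the group trend gives Cl the larger value.
For reference (Pauling): P 2.19, Cl 3.16, Br 2.96.
So from lowest to highest: P < Br < Cl.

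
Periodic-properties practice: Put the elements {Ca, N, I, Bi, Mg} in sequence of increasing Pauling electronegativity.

N is in period 2, group 15; Mg is in period 3, group 2; Ca is in period 4, group 2; I is in period 5, group 17; Bi is in period 6, group 15.
Atoms toward the upper right of the periodic table pull bonding electrons most strongly.
These span different periods and groups, so the two trends combine.
Mg > Ca: they share group 2; the group trend gives Mg the larger value.
Bi > Mg: period and group pull opposite ways; the across-period shift dominates (2.02 vs 1.31).
I > Bi: relative to Bi, both the across-period and down-group shifts push I's electronegativity up.
N > I: period and group pull opposite ways; the down-group shift dominates (3.04 vs 2.66).
Tabulated electronegativity (Pauling): N 3.04, Mg 1.31, Ca 1.00, I 2.66, Bi 2.02.
So from lowest to highest: Ca < Mg < Bi < I < N.

Ca < Mg < Bi < I < N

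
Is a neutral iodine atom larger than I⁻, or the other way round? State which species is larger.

I⁻

Forming I⁻ adds 1 electron to I. More electron–electron repulsion in the same shell, with unchanged nuclear charge, lets the cloud expand.
An anion is larger than its parent atom: I⁻ > I.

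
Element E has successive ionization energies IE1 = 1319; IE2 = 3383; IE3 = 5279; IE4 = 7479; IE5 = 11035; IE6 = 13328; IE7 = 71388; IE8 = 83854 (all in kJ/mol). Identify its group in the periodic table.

Look for the largest jump between consecutive ionization energies: IE7/IE6 ≈ 5.4, far larger than any earlier ratio.
That jump marks the point where a core electron is being removed. So the atom has 6 valence electrons.
A main-group element with 6 valence electrons is in group 16.

Group 16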